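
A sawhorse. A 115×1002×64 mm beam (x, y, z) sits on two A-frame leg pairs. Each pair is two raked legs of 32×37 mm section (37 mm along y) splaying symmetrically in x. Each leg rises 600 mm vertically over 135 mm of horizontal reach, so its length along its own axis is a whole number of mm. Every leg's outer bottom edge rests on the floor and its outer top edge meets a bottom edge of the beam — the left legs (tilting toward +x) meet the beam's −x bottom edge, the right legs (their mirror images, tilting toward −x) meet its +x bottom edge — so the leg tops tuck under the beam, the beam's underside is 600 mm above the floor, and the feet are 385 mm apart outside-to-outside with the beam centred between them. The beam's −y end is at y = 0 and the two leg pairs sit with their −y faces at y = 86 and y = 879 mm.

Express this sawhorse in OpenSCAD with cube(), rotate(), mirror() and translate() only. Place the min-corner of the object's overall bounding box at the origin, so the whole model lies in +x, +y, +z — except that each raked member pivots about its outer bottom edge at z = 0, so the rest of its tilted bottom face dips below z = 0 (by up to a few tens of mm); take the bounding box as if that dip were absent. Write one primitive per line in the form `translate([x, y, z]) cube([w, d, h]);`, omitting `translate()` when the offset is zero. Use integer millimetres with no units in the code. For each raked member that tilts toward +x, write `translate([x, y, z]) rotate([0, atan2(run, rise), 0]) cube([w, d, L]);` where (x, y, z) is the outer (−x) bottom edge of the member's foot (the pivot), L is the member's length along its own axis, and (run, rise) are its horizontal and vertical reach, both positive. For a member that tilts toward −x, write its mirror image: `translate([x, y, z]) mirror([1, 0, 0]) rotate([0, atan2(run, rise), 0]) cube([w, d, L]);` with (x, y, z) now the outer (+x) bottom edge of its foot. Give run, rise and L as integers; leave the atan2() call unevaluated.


translate([135, 0, 600]) cube([115, 1002, 64]);
translate([0, 86, 0]) rotate([0, atan2(135, 600), 0]) cube([32, 37, 615]);
translate([385, 86, 0]) mirror([1, 0, 0]) rotate([0, atan2(135, 600), 0]) cube([32, 37, 615]);
translate([0, 879, 0]) rotate([0, atan2(135, 600), 0]) cube([32, 37, 615]);
translate([385, 879, 0]) mirror([1, 0, 0]) rotate([0, atan2(135, 600), 0]) cube([32, 37, 615]);


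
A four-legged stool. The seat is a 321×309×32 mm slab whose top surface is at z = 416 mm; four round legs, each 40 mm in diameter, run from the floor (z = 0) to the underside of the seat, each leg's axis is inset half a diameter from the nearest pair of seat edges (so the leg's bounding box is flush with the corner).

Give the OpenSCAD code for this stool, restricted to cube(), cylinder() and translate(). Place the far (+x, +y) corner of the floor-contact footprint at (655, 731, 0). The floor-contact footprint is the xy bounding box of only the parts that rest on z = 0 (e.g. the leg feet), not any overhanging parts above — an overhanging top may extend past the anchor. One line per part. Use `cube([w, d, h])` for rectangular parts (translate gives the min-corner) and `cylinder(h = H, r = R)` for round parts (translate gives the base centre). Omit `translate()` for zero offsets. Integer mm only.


// leg_h = 416 - 32 = 384
translate([334, 422, 384]) cube([321, 309, 32]);
translate([354, 442, 0]) cylinder(h = 384, r = 20);
translate([635, 442, 0]) cylinder(h = 384, r = 20);
translate([354, 711, 0]) cylinder(h = 384, r = 20);
translate([635, 711, 0]) cylinder(h = 384, r = 20);


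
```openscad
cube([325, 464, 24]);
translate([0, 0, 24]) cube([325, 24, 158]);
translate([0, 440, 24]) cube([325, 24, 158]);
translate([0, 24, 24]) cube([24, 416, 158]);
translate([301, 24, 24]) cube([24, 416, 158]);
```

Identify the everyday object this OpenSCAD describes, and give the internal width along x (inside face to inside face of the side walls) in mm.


An open box. The internal width is 277 mm.

A 325×464 base slab with four walls standing on it — an open box. The base is 325 mm wide and the walls are 24 mm thick, so the internal width is 325 − 2 × 24 = 277 mm.


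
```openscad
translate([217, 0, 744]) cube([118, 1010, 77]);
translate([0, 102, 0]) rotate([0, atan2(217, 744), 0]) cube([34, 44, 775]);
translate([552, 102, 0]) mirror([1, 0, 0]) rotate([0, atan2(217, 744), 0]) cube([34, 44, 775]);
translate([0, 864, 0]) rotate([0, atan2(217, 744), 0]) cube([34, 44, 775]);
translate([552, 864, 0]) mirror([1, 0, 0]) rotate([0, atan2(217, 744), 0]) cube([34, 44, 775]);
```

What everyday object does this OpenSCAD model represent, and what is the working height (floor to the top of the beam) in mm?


A sawhorse. The overall height is 821 mm.

A beam across two mirrored pairs of raked legs — a sawhorse. The beam's underside is at z = 744 (matching the legs' vertical rise in atan2(217, 744)) and the beam is 77 mm tall, so its top is at 744 + 77 = 821 mm. The raked legs top out at the beam's underside, so that is the highest point.


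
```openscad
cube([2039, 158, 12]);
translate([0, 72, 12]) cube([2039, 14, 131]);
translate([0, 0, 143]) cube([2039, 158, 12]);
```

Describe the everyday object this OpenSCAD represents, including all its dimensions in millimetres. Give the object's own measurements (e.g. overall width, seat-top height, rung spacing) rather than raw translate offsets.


An I-beam lying along x, 2039 mm long. Overall section height 155 mm. Two flanges 158 mm wide (y) and 12 mm thick, one on the floor and one at the top; a web 14 mm thick runs between them, centred on the flange width.


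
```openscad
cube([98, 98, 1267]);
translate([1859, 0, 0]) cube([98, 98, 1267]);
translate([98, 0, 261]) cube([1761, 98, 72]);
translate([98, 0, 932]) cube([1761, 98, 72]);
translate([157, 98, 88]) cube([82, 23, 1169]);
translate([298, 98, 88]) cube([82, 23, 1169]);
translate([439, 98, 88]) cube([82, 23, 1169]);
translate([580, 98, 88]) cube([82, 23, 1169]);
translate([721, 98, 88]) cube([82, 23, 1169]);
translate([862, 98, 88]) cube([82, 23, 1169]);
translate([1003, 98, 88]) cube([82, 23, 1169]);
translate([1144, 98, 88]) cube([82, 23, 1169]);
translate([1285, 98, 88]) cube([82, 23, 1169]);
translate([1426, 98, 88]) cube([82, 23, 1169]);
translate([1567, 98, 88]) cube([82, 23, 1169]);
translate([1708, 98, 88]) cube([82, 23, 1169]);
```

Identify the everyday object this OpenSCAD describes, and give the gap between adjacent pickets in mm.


A fence section. The picket gap is 59 mm.

Two posts, two rails, 12 pickets — a fence section. Span 1761 mm holds 12 pickets of 82 mm with 13 equal gaps: ⌊(1761 − 12·82) / 13⌋ = 59 mm.


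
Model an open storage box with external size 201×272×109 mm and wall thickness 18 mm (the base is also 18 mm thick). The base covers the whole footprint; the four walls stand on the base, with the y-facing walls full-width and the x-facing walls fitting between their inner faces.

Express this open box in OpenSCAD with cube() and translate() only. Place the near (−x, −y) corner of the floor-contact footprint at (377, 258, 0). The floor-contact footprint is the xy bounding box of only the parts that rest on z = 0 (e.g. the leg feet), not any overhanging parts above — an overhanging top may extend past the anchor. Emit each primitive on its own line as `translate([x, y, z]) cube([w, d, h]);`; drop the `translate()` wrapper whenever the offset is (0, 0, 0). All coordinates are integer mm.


translate([377, 258, 0]) cube([201, 272, 18]);
translate([377, 258, 18]) cube([201, 18, 91]);
translate([377, 512, 18]) cube([201, 18, 91]);
translate([377, 276, 18]) cube([18, 236, 91]);
translate([560, 276, 18]) cube([18, 236, 91]);


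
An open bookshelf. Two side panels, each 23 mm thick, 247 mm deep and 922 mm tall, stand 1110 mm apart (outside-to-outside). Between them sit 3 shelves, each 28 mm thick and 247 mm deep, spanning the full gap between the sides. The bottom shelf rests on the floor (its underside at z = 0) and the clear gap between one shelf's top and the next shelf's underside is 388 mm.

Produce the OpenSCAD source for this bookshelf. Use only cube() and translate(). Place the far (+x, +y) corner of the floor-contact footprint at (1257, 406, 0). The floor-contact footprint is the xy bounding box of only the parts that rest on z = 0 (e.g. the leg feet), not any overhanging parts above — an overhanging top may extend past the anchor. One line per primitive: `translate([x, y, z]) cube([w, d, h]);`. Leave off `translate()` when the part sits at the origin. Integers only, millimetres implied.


translate([147, 159, 0]) cube([23, 247, 922]);
translate([1234, 159, 0]) cube([23, 247, 922]);
translate([170, 159, 0]) cube([1064, 247, 28]);
translate([170, 159, 416]) cube([1064, 247, 28]);
translate([170, 159, 832]) cube([1064, 247, 28]);


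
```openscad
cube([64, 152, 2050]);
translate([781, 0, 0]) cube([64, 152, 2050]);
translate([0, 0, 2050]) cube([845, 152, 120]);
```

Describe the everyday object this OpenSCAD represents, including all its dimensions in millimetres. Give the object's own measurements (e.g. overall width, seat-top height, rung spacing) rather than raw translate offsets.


A door frame. The clear opening is 717 mm wide and 2050 mm high. Two 64 mm wide jambs, 152 mm deep, stand either side of the opening from the floor to the top of the opening. A 120 mm thick head sits across the top of both jambs, spanning the full outside width of the frame.


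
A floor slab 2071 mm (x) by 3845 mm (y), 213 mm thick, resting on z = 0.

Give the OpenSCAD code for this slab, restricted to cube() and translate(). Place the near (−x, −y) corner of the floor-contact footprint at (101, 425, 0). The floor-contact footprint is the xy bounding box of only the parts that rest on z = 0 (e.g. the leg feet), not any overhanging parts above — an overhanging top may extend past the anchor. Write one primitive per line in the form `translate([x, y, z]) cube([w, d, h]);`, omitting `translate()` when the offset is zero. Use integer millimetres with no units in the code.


translate([101, 425, 0]) cube([2071, 3845, 213]);


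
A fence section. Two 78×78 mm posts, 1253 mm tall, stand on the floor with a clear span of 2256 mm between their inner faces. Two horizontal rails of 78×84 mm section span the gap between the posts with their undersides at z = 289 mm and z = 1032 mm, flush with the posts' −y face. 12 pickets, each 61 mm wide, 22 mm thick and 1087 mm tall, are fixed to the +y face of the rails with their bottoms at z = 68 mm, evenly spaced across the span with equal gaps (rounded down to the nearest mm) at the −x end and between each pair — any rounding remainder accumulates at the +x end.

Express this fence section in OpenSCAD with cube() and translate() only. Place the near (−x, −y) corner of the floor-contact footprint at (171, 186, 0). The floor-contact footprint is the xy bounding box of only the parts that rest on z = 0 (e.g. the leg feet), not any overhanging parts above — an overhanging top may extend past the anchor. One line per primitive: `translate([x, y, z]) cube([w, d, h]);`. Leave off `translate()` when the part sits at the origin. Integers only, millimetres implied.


translate([171, 186, 0]) cube([78, 78, 1253]);
translate([2505, 186, 0]) cube([78, 78, 1253]);
translate([249, 186, 289]) cube([2256, 78, 84]);
translate([249, 186, 1032]) cube([2256, 78, 84]);
translate([366, 264, 68]) cube([61, 22, 1087]);
translate([544, 264, 68]) cube([61, 22, 1087]);
translate([722, 264, 68]) cube([61, 22, 1087]);
translate([900, 264, 68]) cube([61, 22, 1087]);
translate([1078, 264, 68]) cube([61, 22, 1087]);
translate([1256, 264, 68]) cube([61, 22, 1087]);
translate([1434, 264, 68]) cube([61, 22, 1087]);
translate([1612, 264, 68]) cube([61, 22, 1087]);
translate([1790, 264, 68]) cube([61, 22, 1087]);
translate([1968, 264, 68]) cube([61, 22, 1087]);
translate([2146, 264, 68]) cube([61, 22, 1087]);
translate([2324, 264, 68]) cube([61, 22, 1087]);


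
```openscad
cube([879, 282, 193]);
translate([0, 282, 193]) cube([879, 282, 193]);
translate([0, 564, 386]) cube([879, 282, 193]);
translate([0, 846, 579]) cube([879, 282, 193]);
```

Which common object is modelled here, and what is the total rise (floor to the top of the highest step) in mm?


A staircase. The total rise is 772 mm.

4 identical blocks, each offset up and back from the previous — a staircase. Each step is 193 mm tall and there are 4 of them, so the total rise is 4 × 193 = 772 mm.


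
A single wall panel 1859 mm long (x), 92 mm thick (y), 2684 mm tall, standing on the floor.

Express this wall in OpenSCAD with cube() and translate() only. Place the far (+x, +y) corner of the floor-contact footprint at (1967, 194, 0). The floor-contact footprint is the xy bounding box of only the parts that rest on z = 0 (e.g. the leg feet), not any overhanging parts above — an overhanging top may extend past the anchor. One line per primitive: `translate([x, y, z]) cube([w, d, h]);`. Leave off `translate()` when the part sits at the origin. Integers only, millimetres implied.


translate([108, 102, 0]) cube([1859, 92, 2684]);


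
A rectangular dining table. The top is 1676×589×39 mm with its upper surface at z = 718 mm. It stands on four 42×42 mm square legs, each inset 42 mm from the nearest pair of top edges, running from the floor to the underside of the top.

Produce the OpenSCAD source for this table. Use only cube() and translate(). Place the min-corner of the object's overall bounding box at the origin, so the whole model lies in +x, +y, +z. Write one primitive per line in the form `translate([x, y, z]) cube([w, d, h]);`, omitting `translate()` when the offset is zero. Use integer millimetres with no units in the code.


translate([0, 0, 679]) cube([1676, 589, 39]);
translate([42, 42, 0]) cube([42, 42, 679]);
translate([1592, 42, 0]) cube([42, 42, 679]);
translate([42, 505, 0]) cube([42, 42, 679]);
translate([1592, 505, 0]) cube([42, 42, 679]);


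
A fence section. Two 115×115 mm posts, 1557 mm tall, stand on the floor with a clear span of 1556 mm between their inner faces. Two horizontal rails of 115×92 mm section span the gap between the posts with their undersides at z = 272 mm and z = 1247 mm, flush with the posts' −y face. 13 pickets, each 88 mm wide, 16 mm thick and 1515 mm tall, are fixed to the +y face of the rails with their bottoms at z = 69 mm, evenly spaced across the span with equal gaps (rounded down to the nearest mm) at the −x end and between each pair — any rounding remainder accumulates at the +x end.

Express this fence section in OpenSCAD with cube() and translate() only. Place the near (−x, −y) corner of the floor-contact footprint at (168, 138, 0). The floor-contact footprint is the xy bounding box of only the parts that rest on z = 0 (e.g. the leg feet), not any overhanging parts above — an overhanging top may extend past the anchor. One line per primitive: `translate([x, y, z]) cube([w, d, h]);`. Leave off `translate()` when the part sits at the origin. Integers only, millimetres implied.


translate([168, 138, 0]) cube([115, 115, 1557]);
translate([1839, 138, 0]) cube([115, 115, 1557]);
translate([283, 138, 272]) cube([1556, 115, 92]);
translate([283, 138, 1247]) cube([1556, 115, 92]);
translate([312, 253, 69]) cube([88, 16, 1515]);
translate([429, 253, 69]) cube([88, 16, 1515]);
translate([546, 253, 69]) cube([88, 16, 1515]);
translate([663, 253, 69]) cube([88, 16, 1515]);
translate([780, 253, 69]) cube([88, 16, 1515]);
translate([897, 253, 69]) cube([88, 16, 1515]);
translate([1014, 253, 69]) cube([88, 16, 1515]);
translate([1131, 253, 69]) cube([88, 16, 1515]);
translate([1248, 253, 69]) cube([88, 16, 1515]);
translate([1365, 253, 69]) cube([88, 16, 1515]);
translate([1482, 253, 69]) cube([88, 16, 1515]);
translate([1599, 253, 69]) cube([88, 16, 1515]);
translate([1716, 253, 69]) cube([88, 16, 1515]);


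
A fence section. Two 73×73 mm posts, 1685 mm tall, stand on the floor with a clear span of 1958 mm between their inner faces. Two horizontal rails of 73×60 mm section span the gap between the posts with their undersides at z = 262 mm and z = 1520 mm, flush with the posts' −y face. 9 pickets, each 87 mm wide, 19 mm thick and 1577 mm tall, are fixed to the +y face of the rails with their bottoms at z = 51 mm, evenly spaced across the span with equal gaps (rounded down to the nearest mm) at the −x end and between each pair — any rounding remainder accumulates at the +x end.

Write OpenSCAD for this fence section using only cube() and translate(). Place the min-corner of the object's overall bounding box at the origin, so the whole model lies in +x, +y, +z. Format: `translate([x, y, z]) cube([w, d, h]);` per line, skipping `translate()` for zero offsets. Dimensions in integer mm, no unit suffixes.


cube([73, 73, 1685]);
translate([2031, 0, 0]) cube([73, 73, 1685]);
translate([73, 0, 262]) cube([1958, 73, 60]);
translate([73, 0, 1520]) cube([1958, 73, 60]);
translate([190, 73, 51]) cube([87, 19, 1577]);
translate([394, 73, 51]) cube([87, 19, 1577]);
translate([598, 73, 51]) cube([87, 19, 1577]);
translate([802, 73, 51]) cube([87, 19, 1577]);
translate([1006, 73, 51]) cube([87, 19, 1577]);
translate([1210, 73, 51]) cube([87, 19, 1577]);
translate([1414, 73, 51]) cube([87, 19, 1577]);
translate([1618, 73, 51]) cube([87, 19, 1577]);
translate([1822, 73, 51]) cube([87, 19, 1577]);


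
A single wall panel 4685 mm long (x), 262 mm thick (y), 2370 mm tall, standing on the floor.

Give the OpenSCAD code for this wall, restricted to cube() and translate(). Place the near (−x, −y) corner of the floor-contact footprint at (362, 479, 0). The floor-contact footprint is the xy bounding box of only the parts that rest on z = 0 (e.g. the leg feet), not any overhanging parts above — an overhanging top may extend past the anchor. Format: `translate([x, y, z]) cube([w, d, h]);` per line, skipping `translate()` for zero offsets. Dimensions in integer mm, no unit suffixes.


translate([362, 479, 0]) cube([4685, 262, 2370]);


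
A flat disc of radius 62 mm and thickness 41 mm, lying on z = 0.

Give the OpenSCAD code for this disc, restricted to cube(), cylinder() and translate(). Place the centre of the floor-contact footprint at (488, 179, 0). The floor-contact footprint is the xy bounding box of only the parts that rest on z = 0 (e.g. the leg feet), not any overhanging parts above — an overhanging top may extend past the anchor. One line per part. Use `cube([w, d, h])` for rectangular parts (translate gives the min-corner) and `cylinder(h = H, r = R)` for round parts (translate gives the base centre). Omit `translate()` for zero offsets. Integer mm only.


translate([488, 179, 0]) cylinder(h = 41, r = 62);


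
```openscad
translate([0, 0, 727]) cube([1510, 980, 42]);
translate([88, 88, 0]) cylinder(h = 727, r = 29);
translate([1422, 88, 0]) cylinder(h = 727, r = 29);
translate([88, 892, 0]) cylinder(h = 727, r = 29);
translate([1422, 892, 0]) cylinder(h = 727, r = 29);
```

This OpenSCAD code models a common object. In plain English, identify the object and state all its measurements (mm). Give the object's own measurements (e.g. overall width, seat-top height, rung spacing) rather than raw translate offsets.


A rectangular dining table. The top is 1510×980×42 mm with its upper surface at z = 769 mm. It stands on four round legs of 58 mm diameter, each leg's bounding box inset 59 mm from the nearest pair of top edges, running from the floor to the underside of the top.


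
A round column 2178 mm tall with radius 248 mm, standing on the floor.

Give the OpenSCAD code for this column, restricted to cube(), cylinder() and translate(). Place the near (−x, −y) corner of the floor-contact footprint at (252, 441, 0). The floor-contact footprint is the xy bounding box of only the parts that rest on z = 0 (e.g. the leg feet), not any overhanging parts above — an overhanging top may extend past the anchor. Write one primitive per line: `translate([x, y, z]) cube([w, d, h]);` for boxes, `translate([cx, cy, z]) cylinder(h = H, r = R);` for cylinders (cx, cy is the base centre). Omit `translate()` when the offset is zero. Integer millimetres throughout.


translate([500, 689, 0]) cylinder(h = 2178, r = 248);


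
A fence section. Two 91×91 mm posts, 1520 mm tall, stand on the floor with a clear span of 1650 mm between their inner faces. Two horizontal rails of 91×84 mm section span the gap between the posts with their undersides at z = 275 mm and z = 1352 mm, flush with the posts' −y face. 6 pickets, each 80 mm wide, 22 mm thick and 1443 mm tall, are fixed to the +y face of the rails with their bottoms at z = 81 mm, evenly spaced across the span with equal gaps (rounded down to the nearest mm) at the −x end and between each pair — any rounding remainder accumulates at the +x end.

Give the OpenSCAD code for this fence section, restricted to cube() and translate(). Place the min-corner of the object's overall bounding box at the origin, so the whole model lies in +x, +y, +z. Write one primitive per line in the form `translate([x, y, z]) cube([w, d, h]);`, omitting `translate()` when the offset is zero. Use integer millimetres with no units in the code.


cube([91, 91, 1520]);
translate([1741, 0, 0]) cube([91, 91, 1520]);
translate([91, 0, 275]) cube([1650, 91, 84]);
translate([91, 0, 1352]) cube([1650, 91, 84]);
translate([258, 91, 81]) cube([80, 22, 1443]);
translate([505, 91, 81]) cube([80, 22, 1443]);
translate([752, 91, 81]) cube([80, 22, 1443]);
translate([999, 91, 81]) cube([80, 22, 1443]);
translate([1246, 91, 81]) cube([80, 22, 1443]);
translate([1493, 91, 81]) cube([80, 22, 1443]);


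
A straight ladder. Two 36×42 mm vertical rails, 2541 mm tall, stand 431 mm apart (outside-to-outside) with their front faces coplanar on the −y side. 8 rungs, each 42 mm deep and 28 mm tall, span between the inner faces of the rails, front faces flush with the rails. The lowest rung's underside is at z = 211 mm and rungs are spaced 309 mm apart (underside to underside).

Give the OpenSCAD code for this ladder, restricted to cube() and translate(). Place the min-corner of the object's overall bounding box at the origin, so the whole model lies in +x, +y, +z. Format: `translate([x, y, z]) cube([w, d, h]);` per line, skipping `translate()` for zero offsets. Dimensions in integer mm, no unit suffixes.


cube([36, 42, 2541]);
translate([395, 0, 0]) cube([36, 42, 2541]);
translate([36, 0, 211]) cube([359, 42, 28]);
translate([36, 0, 520]) cube([359, 42, 28]);
translate([36, 0, 829]) cube([359, 42, 28]);
translate([36, 0, 1138]) cube([359, 42, 28]);
translate([36, 0, 1447]) cube([359, 42, 28]);
translate([36, 0, 1756]) cube([359, 42, 28]);
translate([36, 0, 2065]) cube([359, 42, 28]);
translate([36, 0, 2374]) cube([359, 42, 28]);


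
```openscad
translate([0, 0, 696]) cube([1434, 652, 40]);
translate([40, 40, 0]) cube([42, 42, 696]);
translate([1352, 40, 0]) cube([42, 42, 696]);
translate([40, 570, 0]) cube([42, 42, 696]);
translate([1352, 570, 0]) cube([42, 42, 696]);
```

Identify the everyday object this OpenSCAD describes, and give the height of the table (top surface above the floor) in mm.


A table. The table height is 736 mm.

A 1434×652×40 slab sits at z = 696 on four 42 mm square posts — a table. The top surface is at 696 + 40 = 736 mm.


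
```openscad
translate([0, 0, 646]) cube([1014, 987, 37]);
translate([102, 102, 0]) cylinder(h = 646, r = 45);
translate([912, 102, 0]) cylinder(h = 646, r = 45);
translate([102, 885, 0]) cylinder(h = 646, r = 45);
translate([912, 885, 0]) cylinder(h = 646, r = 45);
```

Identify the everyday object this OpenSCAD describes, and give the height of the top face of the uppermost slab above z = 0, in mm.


A table. The table height is 683 mm.

A 1014×987×37 slab sits at z = 646 on four Ø90 mm round legs — a table. The top surface is at 646 + 37 = 683 mm.


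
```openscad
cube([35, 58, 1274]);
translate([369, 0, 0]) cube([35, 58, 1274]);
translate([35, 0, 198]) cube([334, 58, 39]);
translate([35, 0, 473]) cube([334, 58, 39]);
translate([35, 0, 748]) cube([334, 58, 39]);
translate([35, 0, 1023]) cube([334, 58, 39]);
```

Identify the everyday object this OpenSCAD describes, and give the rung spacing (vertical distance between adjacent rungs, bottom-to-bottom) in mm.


A ladder. The rung spacing is 275 mm.

Two tall 35×58 posts with 4 short bars between them — a ladder. Adjacent rungs sit at z = 198 and z = 473, so the spacing is 473 − 198 = 275 mm.


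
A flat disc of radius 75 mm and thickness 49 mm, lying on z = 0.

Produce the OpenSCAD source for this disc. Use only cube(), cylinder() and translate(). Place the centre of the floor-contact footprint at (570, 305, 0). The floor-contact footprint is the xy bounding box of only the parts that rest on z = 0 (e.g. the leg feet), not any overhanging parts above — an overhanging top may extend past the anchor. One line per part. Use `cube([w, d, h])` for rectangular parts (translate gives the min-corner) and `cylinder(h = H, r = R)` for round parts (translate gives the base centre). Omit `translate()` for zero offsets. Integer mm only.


translate([570, 305, 0]) cylinder(h = 49, r = 75);


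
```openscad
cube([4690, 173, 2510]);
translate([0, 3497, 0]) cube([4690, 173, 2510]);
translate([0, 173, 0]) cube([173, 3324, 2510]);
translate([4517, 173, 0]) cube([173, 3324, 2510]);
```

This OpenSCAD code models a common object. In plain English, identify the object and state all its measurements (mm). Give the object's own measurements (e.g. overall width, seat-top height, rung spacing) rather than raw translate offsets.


The wall frame of a small rectangular building: four walls, each 2510 mm tall and 173 mm thick, enclosing a footprint 4690 mm (x) by 3670 mm (y) outside-to-outside, with no floor or roof. The front and back walls (the −y and +y sides) span the full width; the two side walls fit between them.


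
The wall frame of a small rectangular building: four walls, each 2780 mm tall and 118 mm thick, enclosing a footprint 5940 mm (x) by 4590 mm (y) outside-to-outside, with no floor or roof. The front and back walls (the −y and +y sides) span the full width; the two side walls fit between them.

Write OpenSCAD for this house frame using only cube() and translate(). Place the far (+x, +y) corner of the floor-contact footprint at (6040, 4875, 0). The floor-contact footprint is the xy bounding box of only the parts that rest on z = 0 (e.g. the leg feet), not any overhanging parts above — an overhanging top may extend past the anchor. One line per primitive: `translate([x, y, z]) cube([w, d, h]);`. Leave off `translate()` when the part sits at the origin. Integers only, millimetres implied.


translate([100, 285, 0]) cube([5940, 118, 2780]);
translate([100, 4757, 0]) cube([5940, 118, 2780]);
translate([100, 403, 0]) cube([118, 4354, 2780]);
translate([5922, 403, 0]) cube([118, 4354, 2780]);


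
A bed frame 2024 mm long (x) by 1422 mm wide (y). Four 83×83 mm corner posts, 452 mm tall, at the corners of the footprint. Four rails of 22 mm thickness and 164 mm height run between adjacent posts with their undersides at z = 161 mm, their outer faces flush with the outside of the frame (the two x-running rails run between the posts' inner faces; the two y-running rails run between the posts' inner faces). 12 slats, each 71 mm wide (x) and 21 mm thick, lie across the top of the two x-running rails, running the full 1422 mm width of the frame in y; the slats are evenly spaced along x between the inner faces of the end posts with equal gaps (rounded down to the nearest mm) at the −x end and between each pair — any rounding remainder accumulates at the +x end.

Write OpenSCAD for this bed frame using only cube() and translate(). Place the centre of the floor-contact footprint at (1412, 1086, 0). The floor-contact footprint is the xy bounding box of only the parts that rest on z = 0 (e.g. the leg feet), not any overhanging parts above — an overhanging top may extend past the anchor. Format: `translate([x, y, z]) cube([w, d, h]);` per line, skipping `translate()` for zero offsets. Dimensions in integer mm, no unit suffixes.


translate([400, 375, 0]) cube([83, 83, 452]);
translate([400, 1714, 0]) cube([83, 83, 452]);
translate([2341, 375, 0]) cube([83, 83, 452]);
translate([2341, 1714, 0]) cube([83, 83, 452]);
translate([483, 375, 161]) cube([1858, 22, 164]);
translate([483, 1775, 161]) cube([1858, 22, 164]);
translate([400, 458, 161]) cube([22, 1256, 164]);
translate([2402, 458, 161]) cube([22, 1256, 164]);
translate([560, 375, 325]) cube([71, 1422, 21]);
translate([708, 375, 325]) cube([71, 1422, 21]);
translate([856, 375, 325]) cube([71, 1422, 21]);
translate([1004, 375, 325]) cube([71, 1422, 21]);
translate([1152, 375, 325]) cube([71, 1422, 21]);
translate([1300, 375, 325]) cube([71, 1422, 21]);
translate([1448, 375, 325]) cube([71, 1422, 21]);
translate([1596, 375, 325]) cube([71, 1422, 21]);
translate([1744, 375, 325]) cube([71, 1422, 21]);
translate([1892, 375, 325]) cube([71, 1422, 21]);
translate([2040, 375, 325]) cube([71, 1422, 21]);
translate([2188, 375, 325]) cube([71, 1422, 21]);


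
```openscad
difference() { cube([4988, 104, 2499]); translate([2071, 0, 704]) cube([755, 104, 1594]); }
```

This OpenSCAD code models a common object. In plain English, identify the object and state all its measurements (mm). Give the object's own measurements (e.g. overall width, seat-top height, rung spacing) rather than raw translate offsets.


A wall 4988 mm long (x), 104 mm thick (y), 2499 mm tall, with a rectangular window opening cut through it. The opening is 755 mm wide and 1594 mm tall; its sill is at z = 704 mm and its near (−x) edge is 2071 mm from the wall's −x end. The opening passes through the full wall thickness.


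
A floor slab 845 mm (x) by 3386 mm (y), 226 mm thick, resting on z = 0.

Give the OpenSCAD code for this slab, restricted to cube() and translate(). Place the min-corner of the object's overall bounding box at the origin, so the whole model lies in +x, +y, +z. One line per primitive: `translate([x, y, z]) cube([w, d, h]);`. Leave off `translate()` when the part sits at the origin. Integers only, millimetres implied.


cube([845, 3386, 226]);


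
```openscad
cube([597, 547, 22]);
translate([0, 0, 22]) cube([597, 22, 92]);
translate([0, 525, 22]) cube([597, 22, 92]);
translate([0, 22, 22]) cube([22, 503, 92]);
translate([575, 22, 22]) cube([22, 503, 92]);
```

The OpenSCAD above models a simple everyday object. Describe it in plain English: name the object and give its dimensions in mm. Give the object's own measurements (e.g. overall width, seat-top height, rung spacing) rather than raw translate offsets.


An open-topped rectangular box: outside dimensions 597×547×114 mm, with a uniform wall and base thickness of 22 mm. The base is a full 597×547 slab on the floor; four walls sit on top of the base. The front and back walls (the −y and +y sides) span the full width; the two side walls fit between them.


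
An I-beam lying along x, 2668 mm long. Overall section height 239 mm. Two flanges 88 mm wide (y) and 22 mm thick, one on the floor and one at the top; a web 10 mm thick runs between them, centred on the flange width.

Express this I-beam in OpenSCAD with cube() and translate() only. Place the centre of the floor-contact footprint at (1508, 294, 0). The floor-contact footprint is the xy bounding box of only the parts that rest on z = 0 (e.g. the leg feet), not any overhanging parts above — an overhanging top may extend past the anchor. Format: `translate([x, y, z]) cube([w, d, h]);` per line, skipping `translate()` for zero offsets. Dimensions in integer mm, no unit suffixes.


translate([174, 250, 0]) cube([2668, 88, 22]);
translate([174, 289, 22]) cube([2668, 10, 195]);
translate([174, 250, 217]) cube([2668, 88, 22]);


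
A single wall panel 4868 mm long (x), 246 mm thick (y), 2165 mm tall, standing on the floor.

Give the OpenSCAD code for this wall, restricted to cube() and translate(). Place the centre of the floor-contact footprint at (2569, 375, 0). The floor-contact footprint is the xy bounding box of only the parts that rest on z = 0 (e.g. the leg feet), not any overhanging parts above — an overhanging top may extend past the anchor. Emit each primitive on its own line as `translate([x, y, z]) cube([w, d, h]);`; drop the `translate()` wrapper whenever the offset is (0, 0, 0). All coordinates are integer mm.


translate([135, 252, 0]) cube([4868, 246, 2165]);


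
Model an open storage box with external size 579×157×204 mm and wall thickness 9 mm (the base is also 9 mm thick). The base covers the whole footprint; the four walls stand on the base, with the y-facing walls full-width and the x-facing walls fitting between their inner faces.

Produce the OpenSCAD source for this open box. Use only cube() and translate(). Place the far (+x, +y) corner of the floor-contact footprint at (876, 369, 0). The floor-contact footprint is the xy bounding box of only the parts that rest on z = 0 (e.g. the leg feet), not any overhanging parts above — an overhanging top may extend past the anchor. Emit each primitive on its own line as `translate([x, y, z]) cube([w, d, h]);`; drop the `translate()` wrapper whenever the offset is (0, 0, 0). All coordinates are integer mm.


translate([297, 212, 0]) cube([579, 157, 9]);
translate([297, 212, 9]) cube([579, 9, 195]);
translate([297, 360, 9]) cube([579, 9, 195]);
translate([297, 221, 9]) cube([9, 139, 195]);
translate([867, 221, 9]) cube([9, 139, 195]);


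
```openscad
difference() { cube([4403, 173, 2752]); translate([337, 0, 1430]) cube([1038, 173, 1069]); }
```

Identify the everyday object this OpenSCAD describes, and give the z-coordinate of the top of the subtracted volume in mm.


A wall with a window opening. The window head height is 2499 mm.

A wall with a rectangular opening subtracted — a window. Sill at z = 1430, opening 1069 mm tall, so the head is at 1430 + 1069 = 2499 mm.


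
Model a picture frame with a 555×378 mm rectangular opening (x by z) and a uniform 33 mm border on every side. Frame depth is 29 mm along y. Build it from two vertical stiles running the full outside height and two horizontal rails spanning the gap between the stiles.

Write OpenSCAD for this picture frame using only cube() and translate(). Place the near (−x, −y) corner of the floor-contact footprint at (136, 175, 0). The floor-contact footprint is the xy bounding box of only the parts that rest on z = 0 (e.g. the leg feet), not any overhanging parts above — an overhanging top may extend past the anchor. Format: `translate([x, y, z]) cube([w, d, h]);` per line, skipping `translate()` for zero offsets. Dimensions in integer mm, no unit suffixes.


translate([136, 175, 0]) cube([33, 29, 444]);
translate([724, 175, 0]) cube([33, 29, 444]);
translate([169, 175, 0]) cube([555, 29, 33]);
translate([169, 175, 411]) cube([555, 29, 33]);


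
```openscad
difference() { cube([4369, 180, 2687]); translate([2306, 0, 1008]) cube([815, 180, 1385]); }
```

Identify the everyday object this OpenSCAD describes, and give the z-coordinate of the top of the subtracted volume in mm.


A wall with a window opening. The window head height is 2393 mm.

A wall with a rectangular opening subtracted — a window. Sill at z = 1008, opening 1385 mm tall, so the head is at 1008 + 1385 = 2393 mm.


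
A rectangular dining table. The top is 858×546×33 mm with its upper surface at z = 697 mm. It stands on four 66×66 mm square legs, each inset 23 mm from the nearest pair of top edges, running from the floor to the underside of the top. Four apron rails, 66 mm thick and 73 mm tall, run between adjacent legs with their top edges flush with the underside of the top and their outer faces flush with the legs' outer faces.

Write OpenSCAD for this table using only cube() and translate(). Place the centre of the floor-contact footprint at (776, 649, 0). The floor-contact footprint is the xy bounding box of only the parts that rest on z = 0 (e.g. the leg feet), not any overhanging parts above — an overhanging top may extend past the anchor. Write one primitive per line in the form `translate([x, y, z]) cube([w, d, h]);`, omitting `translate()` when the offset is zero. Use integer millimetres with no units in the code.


translate([347, 376, 664]) cube([858, 546, 33]);
translate([370, 399, 0]) cube([66, 66, 664]);
translate([1116, 399, 0]) cube([66, 66, 664]);
translate([370, 833, 0]) cube([66, 66, 664]);
translate([1116, 833, 0]) cube([66, 66, 664]);
translate([436, 399, 591]) cube([680, 66, 73]);
translate([436, 833, 591]) cube([680, 66, 73]);
translate([370, 465, 591]) cube([66, 368, 73]);
translate([1116, 465, 591]) cube([66, 368, 73]);


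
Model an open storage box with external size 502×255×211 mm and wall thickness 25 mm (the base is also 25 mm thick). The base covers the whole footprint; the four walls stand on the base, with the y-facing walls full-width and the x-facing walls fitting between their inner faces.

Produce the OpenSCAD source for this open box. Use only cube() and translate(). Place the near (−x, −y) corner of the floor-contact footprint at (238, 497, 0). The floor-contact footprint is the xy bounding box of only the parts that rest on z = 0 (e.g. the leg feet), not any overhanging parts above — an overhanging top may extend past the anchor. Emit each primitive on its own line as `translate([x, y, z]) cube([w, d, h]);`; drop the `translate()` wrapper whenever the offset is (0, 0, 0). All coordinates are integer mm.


translate([238, 497, 0]) cube([502, 255, 25]);
translate([238, 497, 25]) cube([502, 25, 186]);
translate([238, 727, 25]) cube([502, 25, 186]);
translate([238, 522, 25]) cube([25, 205, 186]);
translate([715, 522, 25]) cube([25, 205, 186]);


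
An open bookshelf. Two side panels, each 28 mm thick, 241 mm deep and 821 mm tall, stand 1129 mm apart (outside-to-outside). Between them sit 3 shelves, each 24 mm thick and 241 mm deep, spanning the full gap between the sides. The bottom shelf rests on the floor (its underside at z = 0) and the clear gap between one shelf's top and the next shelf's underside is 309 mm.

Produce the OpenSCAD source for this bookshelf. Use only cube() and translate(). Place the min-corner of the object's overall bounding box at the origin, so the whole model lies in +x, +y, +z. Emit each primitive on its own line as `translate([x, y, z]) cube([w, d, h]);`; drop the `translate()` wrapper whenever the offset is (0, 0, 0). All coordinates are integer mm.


cube([28, 241, 821]);
translate([1101, 0, 0]) cube([28, 241, 821]);
translate([28, 0, 0]) cube([1073, 241, 24]);
translate([28, 0, 333]) cube([1073, 241, 24]);
translate([28, 0, 666]) cube([1073, 241, 24]);


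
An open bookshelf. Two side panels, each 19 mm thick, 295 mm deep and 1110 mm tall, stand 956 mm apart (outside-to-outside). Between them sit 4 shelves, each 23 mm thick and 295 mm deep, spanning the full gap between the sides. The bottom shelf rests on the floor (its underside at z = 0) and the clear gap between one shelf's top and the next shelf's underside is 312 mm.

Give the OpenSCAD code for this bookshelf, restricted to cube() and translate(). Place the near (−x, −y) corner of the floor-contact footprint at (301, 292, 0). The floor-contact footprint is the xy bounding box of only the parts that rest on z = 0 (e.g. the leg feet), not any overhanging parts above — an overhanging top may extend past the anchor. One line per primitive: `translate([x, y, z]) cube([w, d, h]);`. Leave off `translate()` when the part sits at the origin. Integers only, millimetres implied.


translate([301, 292, 0]) cube([19, 295, 1110]);
translate([1238, 292, 0]) cube([19, 295, 1110]);
translate([320, 292, 0]) cube([918, 295, 23]);
translate([320, 292, 335]) cube([918, 295, 23]);
translate([320, 292, 670]) cube([918, 295, 23]);
translate([320, 292, 1005]) cube([918, 295, 23]);


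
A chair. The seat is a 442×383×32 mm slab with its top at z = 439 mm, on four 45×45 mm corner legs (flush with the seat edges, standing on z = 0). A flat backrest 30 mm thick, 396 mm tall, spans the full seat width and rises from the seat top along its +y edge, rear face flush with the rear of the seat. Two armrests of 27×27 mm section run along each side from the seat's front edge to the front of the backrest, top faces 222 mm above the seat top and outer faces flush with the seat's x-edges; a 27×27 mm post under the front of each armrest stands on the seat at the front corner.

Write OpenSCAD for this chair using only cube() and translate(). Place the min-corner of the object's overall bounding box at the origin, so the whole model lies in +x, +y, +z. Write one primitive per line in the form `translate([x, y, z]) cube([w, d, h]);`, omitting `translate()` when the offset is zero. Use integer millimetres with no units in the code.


translate([0, 0, 407]) cube([442, 383, 32]);
cube([45, 45, 407]);
translate([397, 0, 0]) cube([45, 45, 407]);
translate([0, 338, 0]) cube([45, 45, 407]);
translate([397, 338, 0]) cube([45, 45, 407]);
translate([0, 353, 439]) cube([442, 30, 396]);
translate([0, 0, 634]) cube([27, 353, 27]);
translate([415, 0, 634]) cube([27, 353, 27]);
translate([0, 0, 439]) cube([27, 27, 195]);
translate([415, 0, 439]) cube([27, 27, 195]);
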